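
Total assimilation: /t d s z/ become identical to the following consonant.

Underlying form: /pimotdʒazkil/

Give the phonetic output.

/t/ before /dʒ/ → [dʒ] (total assimilation)
/z/ before /k/ → [k] (total assimilation)

[pimodʒdʒakkil]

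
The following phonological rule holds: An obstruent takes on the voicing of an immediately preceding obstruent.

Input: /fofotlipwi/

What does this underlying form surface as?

no segment meets the rule's conditions; no change.

[fofotlipwi]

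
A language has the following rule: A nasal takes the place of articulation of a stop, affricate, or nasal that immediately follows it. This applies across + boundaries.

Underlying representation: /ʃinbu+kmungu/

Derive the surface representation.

[ʃimbu+kmuŋgu]

/n/ before /b/ (labial) → [m]
/n/ before /g/ (velar) → [ŋ]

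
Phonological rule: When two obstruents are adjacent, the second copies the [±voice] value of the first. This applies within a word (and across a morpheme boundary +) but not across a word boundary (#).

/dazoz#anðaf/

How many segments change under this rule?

0

No segment meets the rule's conditions.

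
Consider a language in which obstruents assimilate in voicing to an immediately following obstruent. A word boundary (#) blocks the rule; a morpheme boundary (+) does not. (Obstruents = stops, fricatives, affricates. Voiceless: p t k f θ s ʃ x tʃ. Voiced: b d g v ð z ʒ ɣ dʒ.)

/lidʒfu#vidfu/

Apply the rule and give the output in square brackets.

[litʃfu#vitfu]

/dʒ/ before /f/ (voiceless) → [tʃ]
/d/ before /f/ (voiceless) → [t]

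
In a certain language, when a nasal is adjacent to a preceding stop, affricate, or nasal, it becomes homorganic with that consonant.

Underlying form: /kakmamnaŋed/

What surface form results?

[kakŋammaŋed]

/m/ after /k/ (velar) → [ŋ]
/n/ after /m/ (labial) → [m]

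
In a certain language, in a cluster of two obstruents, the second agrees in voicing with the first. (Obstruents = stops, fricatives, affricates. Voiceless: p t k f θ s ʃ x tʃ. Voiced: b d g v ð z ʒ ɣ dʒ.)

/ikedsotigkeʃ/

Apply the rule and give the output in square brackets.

/s/ after /d/ (voiced) → [z]
/k/ after /g/ (voiced) → [g]

[ikedzotiggeʃ]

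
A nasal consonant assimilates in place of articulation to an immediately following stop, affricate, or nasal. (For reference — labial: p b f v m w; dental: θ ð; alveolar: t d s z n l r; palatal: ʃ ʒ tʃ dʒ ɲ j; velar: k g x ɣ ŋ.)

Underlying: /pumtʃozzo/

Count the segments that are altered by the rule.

1

/m/ before /tʃ/ (palatal) → [ɲ]
1 segment changes.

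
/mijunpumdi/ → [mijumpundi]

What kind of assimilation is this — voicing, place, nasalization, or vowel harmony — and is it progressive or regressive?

/n/→[m] /m/→[n].
Each target copies a feature from the following segment, so the direction is regressive.

place assimilation, regressive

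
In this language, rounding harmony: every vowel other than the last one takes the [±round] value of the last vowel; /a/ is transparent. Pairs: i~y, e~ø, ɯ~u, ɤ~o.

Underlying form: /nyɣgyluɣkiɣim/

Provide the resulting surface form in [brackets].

[niɣgilɯɣkiɣim]

/y/ harmonizes with /i/ ([-round]) → [i]
/y/ harmonizes with /i/ ([-round]) → [i]
/u/ harmonizes with /i/ ([-round]) → [ɯ]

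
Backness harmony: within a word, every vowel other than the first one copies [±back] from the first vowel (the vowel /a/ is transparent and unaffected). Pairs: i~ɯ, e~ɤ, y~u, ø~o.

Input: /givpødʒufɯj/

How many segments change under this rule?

/u/ harmonizes with /i/ ([-back]) → [y]
/ɯ/ harmonizes with /i/ ([-back]) → [i]
2 segments change.

2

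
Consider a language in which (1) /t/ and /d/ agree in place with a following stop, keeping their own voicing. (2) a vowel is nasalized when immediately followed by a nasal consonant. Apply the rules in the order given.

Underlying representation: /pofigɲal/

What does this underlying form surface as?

Rule 1: no segment meets the rule's conditions; no change.
After rule 1: pofigɲal
Rule 2: no segment meets the rule's conditions; no change.

[pofigɲal]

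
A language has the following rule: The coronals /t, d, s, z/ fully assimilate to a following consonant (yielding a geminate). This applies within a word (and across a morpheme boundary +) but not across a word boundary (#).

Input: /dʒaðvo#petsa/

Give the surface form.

/t/ before /s/ → [s] (total assimilation)

[dʒaðvo#pessa]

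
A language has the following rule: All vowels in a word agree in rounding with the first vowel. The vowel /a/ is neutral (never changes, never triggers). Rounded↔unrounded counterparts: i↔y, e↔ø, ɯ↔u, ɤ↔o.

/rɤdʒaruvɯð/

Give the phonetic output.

/u/ harmonizes with /ɤ/ ([-round]) → [ɯ]

[rɤdʒarɯvɯð]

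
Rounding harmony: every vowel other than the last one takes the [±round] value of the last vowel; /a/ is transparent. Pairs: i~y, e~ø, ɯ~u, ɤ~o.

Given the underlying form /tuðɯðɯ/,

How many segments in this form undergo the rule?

1

/u/ harmonizes with /ɯ/ ([-round]) → [ɯ]
1 segment changes.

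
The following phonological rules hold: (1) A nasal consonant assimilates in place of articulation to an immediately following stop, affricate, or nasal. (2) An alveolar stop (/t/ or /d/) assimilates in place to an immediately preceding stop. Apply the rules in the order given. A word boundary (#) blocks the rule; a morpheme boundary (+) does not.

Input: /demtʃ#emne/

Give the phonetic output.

[deɲtʃ#enne]

Rule 1: /m/ before /tʃ/ (palatal) → [ɲ]
Rule 1: /m/ before /n/ (alveolar) → [n]
After rule 1: deɲtʃ#enne
Rule 2: no segment meets the rule's conditions; no change.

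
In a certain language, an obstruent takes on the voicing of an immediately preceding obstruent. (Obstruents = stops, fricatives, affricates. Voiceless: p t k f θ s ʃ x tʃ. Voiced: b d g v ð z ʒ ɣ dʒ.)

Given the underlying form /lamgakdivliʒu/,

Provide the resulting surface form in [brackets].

[lamgaktivliʒu]

/d/ after /k/ (voiceless) → [t]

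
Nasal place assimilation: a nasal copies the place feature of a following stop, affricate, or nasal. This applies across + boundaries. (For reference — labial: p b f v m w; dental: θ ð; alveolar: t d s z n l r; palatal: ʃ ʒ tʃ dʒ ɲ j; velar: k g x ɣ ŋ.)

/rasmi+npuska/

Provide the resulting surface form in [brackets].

/n/ before /p/ (labial) → [m]

[rasmi+mpuska]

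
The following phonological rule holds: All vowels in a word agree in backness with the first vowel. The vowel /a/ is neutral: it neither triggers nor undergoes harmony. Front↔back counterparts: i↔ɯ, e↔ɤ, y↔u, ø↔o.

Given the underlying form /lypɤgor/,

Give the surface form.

/ɤ/ harmonizes with /y/ ([-back]) → [e]
/o/ harmonizes with /y/ ([-back]) → [ø]

[lypegør]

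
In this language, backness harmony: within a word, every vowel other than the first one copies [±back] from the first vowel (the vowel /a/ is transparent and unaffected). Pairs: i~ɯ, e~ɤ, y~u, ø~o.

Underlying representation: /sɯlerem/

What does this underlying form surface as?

[sɯlɤrɤm]

/e/ harmonizes with /ɯ/ ([+back]) → [ɤ]
/e/ harmonizes with /ɯ/ ([+back]) → [ɤ]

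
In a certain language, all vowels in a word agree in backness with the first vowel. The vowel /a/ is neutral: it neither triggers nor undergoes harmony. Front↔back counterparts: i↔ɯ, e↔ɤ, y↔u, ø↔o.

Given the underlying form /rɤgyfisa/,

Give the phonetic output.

/y/ harmonizes with /ɤ/ ([+back]) → [u]
/i/ harmonizes with /ɤ/ ([+back]) → [ɯ]

[rɤgufɯsa]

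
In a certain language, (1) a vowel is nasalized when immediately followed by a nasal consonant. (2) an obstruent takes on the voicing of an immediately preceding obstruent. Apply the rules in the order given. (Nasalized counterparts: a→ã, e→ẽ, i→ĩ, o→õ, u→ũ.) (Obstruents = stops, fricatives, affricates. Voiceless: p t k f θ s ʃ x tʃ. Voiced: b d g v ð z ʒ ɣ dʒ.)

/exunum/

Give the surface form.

Rule 1: /u/ before nasal /n/ → [ũ]
Rule 1: /u/ before nasal /m/ → [ũ]
After rule 1: exũnũm
Rule 2: no segment meets the rule's conditions; no change.

[exũnũm]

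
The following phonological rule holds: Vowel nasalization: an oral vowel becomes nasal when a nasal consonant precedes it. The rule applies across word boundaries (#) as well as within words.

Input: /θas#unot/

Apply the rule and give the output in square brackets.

/o/ after nasal /n/ → [õ]

[θas#unõt]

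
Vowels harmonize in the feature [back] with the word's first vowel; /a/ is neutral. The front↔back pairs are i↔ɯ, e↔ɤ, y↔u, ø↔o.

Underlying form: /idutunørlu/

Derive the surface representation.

/u/ harmonizes with /i/ ([-back]) → [y]
/u/ harmonizes with /i/ ([-back]) → [y]
/u/ harmonizes with /i/ ([-back]) → [y]

[idytynørly]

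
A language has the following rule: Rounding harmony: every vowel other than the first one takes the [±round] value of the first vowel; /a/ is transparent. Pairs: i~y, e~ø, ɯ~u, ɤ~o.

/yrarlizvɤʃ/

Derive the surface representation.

/i/ harmonizes with /y/ ([+round]) → [y]
/ɤ/ harmonizes with /y/ ([+round]) → [o]

[yrarlyzvoʃ]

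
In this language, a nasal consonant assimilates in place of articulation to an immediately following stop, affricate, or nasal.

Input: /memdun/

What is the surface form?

[mendun]

/m/ before /d/ (alveolar) → [n]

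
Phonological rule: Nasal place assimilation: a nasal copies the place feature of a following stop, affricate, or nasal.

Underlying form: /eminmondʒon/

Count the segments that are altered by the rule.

/n/ before /m/ (labial) → [m]
/n/ before /dʒ/ (palatal) → [ɲ]
2 segments change.

2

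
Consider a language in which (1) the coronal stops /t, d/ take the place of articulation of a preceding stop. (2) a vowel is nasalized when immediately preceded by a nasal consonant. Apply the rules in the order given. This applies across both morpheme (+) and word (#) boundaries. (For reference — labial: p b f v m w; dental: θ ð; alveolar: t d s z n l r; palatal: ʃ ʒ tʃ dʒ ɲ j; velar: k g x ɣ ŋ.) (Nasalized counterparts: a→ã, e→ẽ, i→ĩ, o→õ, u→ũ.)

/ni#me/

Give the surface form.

Rule 1: no segment meets the rule's conditions; no change.
After rule 1: ni#me
Rule 2: /i/ after nasal /n/ → [ĩ]
Rule 2: /e/ after nasal /m/ → [ẽ]

[nĩ#mẽ]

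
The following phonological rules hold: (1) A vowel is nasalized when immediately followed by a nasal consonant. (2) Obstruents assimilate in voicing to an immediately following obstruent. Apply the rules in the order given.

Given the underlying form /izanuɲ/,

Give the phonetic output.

Rule 1: /a/ before nasal /n/ → [ã]
Rule 1: /u/ before nasal /ɲ/ → [ũ]
After rule 1: izãnũɲ
Rule 2: no segment meets the rule's conditions; no change.

[izãnũɲ]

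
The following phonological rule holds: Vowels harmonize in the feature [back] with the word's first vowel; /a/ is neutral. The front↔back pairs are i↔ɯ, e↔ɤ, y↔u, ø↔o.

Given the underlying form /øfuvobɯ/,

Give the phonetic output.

/u/ harmonizes with /ø/ ([-back]) → [y]
/o/ harmonizes with /ø/ ([-back]) → [ø]
/ɯ/ harmonizes with /ø/ ([-back]) → [i]

[øfyvøbi]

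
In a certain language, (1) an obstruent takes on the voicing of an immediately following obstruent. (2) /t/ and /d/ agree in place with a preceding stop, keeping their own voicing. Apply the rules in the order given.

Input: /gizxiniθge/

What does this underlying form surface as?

Rule 1: /z/ before /x/ (voiceless) → [s]
Rule 1: /θ/ before /g/ (voiced) → [ð]
After rule 1: gisxiniðge
Rule 2: no segment meets the rule's conditions; no change.

[gisxiniðge]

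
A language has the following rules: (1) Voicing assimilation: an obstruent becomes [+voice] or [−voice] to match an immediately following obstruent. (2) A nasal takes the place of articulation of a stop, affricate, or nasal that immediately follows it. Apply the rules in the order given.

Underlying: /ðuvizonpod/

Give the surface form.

[ðuvizompod]

Rule 1: no segment meets the rule's conditions; no change.
After rule 1: ðuvizonpod
Rule 2: /n/ before /p/ (labial) → [m]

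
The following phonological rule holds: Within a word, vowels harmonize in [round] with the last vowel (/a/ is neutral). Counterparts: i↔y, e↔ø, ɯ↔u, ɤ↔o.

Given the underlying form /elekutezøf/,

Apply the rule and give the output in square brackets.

/e/ harmonizes with /ø/ ([+round]) → [ø]
/e/ harmonizes with /ø/ ([+round]) → [ø]
/e/ harmonizes with /ø/ ([+round]) → [ø]

[øløkutøzøf]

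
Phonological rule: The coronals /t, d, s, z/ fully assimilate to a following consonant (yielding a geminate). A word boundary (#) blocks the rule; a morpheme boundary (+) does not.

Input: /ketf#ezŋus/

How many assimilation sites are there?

/t/ before /f/ → [f] (total assimilation)
/z/ before /ŋ/ → [ŋ] (total assimilation)
2 segments change.

2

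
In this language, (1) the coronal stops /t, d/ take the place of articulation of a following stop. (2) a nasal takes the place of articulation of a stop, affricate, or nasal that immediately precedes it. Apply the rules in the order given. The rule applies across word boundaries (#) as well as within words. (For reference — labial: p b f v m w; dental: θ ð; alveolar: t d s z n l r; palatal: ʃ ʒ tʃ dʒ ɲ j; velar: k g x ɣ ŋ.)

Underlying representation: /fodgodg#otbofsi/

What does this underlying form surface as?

Rule 1: /d/ before /g/ (velar) → [g]
Rule 1: /d/ before /g/ (velar) → [g]
Rule 1: /t/ before /b/ (labial) → [p]
After rule 1: foggogg#opbofsi
Rule 2: no segment meets the rule's conditions; no change.

[foggogg#opbofsi]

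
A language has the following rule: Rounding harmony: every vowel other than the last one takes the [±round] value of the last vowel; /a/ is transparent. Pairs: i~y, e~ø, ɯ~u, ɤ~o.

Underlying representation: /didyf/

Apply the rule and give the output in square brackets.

[dydyf]

/i/ harmonizes with /y/ ([+round]) → [y]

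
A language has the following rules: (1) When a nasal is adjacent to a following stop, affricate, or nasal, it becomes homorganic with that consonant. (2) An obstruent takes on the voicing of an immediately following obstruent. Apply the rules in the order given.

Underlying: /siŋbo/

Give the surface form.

Rule 1: /ŋ/ before /b/ (labial) → [m]
After rule 1: simbo
Rule 2: no segment meets the rule's conditions; no change.

[simbo]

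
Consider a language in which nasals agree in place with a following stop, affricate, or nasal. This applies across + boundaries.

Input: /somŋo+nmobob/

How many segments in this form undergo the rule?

/m/ before /ŋ/ (velar) → [ŋ]
/n/ before /m/ (labial) → [m]
2 segments change.

2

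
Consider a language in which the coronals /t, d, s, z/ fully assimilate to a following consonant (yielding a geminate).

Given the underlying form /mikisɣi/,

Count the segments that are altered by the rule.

1

/s/ before /ɣ/ → [ɣ] (total assimilation)
1 segment changes.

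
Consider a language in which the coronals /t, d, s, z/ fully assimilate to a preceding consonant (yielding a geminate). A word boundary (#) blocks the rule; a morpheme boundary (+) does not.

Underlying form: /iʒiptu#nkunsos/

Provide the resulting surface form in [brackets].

/t/ after /p/ → [p] (total assimilation)
/s/ after /n/ → [n] (total assimilation)

[iʒippu#nkunnos]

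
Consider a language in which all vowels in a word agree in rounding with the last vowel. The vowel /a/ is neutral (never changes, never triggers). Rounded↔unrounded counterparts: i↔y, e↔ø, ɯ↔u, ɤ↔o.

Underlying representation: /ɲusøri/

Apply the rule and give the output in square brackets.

[ɲɯseri]

/u/ harmonizes with /i/ ([-round]) → [ɯ]
/ø/ harmonizes with /i/ ([-round]) → [e]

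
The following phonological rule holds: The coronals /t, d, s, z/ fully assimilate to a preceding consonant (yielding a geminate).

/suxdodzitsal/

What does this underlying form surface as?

/d/ after /x/ → [x] (total assimilation)
/z/ after /d/ → [d] (total assimilation)
/s/ after /t/ → [t] (total assimilation)

[suxxoddittal]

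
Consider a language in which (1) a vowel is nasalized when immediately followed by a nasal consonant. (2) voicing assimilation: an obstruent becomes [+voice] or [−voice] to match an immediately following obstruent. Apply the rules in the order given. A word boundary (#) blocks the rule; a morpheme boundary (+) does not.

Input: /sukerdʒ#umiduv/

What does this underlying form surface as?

[sukerdʒ#ũmiduv]

Rule 1: /u/ before nasal /m/ → [ũ]
After rule 1: sukerdʒ#ũmiduv
Rule 2: no segment meets the rule's conditions; no change.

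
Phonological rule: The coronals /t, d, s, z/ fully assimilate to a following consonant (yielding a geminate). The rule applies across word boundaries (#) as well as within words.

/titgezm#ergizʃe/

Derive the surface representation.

/t/ before /g/ → [g] (total assimilation)
/z/ before /m/ → [m] (total assimilation)
/z/ before /ʃ/ → [ʃ] (total assimilation)

[tiggemm#ergiʃʃe]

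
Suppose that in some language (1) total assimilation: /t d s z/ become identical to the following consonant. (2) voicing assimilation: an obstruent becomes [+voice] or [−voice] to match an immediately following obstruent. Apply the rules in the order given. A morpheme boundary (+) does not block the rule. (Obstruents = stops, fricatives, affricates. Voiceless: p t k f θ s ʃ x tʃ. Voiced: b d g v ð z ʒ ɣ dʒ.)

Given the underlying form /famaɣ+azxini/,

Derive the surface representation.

Rule 1: /z/ before /x/ → [x] (total assimilation)
After rule 1: famaɣ+axxini
Rule 2: no segment meets the rule's conditions; no change.

[famaɣ+axxini]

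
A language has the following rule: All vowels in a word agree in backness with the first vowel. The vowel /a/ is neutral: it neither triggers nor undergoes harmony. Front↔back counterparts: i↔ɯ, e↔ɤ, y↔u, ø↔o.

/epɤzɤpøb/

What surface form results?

/ɤ/ harmonizes with /e/ ([-back]) → [e]
/ɤ/ harmonizes with /e/ ([-back]) → [e]

[epezepøb]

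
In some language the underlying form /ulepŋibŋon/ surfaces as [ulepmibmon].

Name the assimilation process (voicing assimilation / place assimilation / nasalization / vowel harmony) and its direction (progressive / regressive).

/ŋ/→[m] /ŋ/→[m].
Each target copies a feature from the preceding segment, so the direction is progressive.

place assimilation, progressive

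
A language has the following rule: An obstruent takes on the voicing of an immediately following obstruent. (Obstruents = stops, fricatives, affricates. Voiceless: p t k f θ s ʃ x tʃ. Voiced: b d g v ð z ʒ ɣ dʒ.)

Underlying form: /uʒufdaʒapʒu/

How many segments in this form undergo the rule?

/f/ before /d/ (voiced) → [v]
/p/ before /ʒ/ (voiced) → [b]
2 segments change.

2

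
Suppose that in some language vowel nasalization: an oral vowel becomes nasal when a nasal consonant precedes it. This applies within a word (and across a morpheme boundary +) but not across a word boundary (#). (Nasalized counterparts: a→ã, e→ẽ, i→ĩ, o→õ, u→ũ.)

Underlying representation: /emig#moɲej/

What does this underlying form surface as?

/i/ after nasal /m/ → [ĩ]
/o/ after nasal /m/ → [õ]
/e/ after nasal /ɲ/ → [ẽ]

[emĩg#mõɲẽj]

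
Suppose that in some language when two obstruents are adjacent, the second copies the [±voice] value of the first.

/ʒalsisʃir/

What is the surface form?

no segment meets the rule's conditions; no change.

[ʒalsisʃir]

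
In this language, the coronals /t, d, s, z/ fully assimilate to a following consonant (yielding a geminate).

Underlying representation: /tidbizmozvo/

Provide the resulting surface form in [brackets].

/d/ before /b/ → [b] (total assimilation)
/z/ before /m/ → [m] (total assimilation)
/z/ before /v/ → [v] (total assimilation)

[tibbimmovvo]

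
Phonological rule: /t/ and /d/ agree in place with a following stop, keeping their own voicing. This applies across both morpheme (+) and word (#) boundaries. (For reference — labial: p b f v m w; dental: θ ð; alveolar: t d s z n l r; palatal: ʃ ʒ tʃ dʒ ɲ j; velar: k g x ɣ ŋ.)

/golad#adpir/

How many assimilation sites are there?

1

/d/ before /p/ (labial) → [b]
1 segment changes.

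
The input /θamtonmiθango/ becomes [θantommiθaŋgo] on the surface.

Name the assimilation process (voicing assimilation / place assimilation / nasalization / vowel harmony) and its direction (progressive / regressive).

/m/→[n] /n/→[m] /n/→[ŋ].
Each target copies a feature from the following segment, so the direction is regressive.

place assimilation, regressive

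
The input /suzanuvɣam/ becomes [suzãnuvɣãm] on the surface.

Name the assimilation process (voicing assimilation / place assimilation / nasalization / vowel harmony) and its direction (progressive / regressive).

/a/→[ã] /a/→[ã].
Each target copies a feature from the following segment, so the direction is regressive.

nasalization, regressive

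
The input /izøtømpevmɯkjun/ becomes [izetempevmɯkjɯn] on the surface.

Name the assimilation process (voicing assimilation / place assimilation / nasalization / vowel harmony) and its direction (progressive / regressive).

vowel harmony, progressive

/ø/→[e] /ø/→[e] /u/→[ɯ].
Vowels agree with the first vowel, so the harmony is progressive.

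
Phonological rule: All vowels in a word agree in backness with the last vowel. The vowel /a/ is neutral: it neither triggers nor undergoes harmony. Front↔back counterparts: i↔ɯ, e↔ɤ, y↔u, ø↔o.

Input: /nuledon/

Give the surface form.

/e/ harmonizes with /o/ ([+back]) → [ɤ]

[nulɤdon]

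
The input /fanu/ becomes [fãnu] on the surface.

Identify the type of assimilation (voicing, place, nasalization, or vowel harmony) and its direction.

nasalization, regressive

/a/→[ã].
Each target copies a feature from the following segment, so the direction is regressive.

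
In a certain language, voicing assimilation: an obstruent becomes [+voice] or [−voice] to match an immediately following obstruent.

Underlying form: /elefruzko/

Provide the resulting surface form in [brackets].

[elefrusko]

/z/ before /k/ (voiceless) → [s]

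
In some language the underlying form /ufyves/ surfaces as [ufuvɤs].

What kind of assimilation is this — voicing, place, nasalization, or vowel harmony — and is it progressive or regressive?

vowel harmony, progressive

/y/→[u] /e/→[ɤ].
Vowels agree with the first vowel, so the harmony is progressive.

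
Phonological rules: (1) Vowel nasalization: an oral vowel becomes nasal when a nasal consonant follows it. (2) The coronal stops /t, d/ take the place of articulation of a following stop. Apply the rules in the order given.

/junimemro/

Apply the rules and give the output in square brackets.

Rule 1: /u/ before nasal /n/ → [ũ]
Rule 1: /i/ before nasal /m/ → [ĩ]
Rule 1: /e/ before nasal /m/ → [ẽ]
After rule 1: jũnĩmẽmro
Rule 2: no segment meets the rule's conditions; no change.

[jũnĩmẽmro]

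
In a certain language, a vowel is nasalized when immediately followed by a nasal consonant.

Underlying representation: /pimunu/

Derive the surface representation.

[pĩmũnu]

/i/ before nasal /m/ → [ĩ]
/u/ before nasal /n/ → [ũ]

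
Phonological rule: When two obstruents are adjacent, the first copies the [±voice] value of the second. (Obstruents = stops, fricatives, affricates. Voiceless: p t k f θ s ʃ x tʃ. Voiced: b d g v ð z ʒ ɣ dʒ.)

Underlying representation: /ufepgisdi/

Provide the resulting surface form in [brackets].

/p/ before /g/ (voiced) → [b]
/s/ before /d/ (voiced) → [z]

[ufebgizdi]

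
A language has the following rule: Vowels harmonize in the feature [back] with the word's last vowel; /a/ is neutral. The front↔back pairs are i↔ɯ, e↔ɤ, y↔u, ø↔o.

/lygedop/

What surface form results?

[lugɤdop]

/y/ harmonizes with /o/ ([+back]) → [u]
/e/ harmonizes with /o/ ([+back]) → [ɤ]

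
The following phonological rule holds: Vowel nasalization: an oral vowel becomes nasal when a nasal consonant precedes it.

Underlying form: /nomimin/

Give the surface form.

[nõmĩmĩn]

/o/ after nasal /n/ → [õ]
/i/ after nasal /m/ → [ĩ]
/i/ after nasal /m/ → [ĩ]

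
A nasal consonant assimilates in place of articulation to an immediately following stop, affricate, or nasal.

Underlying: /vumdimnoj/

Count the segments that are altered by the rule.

2

/m/ before /d/ (alveolar) → [n]
/m/ before /n/ (alveolar) → [n]
2 segments change.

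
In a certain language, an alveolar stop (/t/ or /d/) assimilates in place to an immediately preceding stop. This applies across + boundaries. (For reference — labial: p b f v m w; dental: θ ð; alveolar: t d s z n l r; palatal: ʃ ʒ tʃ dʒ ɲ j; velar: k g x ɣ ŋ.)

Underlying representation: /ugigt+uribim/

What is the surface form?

[ugigk+uribim]

/t/ after /g/ (velar) → [k]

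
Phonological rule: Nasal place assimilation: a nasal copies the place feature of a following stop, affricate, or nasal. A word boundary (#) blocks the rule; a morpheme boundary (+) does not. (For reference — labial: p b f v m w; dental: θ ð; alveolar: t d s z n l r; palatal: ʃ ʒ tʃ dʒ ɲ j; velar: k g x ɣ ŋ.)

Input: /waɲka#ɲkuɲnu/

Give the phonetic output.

[waŋka#ŋkunnu]

/ɲ/ before /k/ (velar) → [ŋ]
/ɲ/ before /k/ (velar) → [ŋ]
/ɲ/ before /n/ (alveolar) → [n]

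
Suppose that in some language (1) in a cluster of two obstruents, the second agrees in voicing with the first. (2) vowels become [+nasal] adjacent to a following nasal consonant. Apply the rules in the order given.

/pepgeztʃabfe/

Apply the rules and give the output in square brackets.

[pepkezdʒabve]

Rule 1: /g/ after /p/ (voiceless) → [k]
Rule 1: /tʃ/ after /z/ (voiced) → [dʒ]
Rule 1: /f/ after /b/ (voiced) → [v]
After rule 1: pepkezdʒabve
Rule 2: no segment meets the rule's conditions; no change.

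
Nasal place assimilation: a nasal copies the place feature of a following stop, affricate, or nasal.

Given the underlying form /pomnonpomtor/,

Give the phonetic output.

[ponnompontor]

/m/ before /n/ (alveolar) → [n]
/n/ before /p/ (labial) → [m]
/m/ before /t/ (alveolar) → [n]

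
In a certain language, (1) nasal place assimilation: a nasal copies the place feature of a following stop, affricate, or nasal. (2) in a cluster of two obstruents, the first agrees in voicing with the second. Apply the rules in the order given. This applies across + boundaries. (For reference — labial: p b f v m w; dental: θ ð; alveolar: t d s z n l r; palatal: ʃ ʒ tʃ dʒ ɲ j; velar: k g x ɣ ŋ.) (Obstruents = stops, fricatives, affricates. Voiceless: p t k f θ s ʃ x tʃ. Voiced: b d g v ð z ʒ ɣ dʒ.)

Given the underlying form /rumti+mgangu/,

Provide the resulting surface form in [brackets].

Rule 1: /m/ before /t/ (alveolar) → [n]
Rule 1: /m/ before /g/ (velar) → [ŋ]
Rule 1: /n/ before /g/ (velar) → [ŋ]
After rule 1: runti+ŋgaŋgu
Rule 2: no segment meets the rule's conditions; no change.

[runti+ŋgaŋgu]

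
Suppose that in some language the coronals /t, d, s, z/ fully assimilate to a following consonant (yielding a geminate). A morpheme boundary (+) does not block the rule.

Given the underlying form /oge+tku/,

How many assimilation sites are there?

/t/ before /k/ → [k] (total assimilation)
1 segment changes.

1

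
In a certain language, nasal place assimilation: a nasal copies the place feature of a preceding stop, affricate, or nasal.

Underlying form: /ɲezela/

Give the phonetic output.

[ɲezela]

no segment meets the rule's conditions; no change.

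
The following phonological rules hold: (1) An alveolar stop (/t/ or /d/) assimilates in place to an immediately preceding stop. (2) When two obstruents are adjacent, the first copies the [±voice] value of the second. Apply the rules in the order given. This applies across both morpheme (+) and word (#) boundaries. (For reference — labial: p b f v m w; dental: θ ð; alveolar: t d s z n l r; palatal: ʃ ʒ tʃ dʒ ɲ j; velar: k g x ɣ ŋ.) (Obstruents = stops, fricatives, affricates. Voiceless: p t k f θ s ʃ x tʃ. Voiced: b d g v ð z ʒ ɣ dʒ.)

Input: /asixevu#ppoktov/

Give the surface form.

[asixevu#ppokkov]

Rule 1: /t/ after /k/ (velar) → [k]
After rule 1: asixevu#ppokkov
Rule 2: no segment meets the rule's conditions; no change.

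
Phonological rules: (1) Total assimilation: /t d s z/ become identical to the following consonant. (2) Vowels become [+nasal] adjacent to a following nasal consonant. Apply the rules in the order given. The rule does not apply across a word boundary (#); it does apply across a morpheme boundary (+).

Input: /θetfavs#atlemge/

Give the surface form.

Rule 1: /t/ before /f/ → [f] (total assimilation)
Rule 1: /t/ before /l/ → [l] (total assimilation)
After rule 1: θeffavs#allemge
Rule 2: /e/ before nasal /m/ → [ẽ]

[θeffavs#allẽmge]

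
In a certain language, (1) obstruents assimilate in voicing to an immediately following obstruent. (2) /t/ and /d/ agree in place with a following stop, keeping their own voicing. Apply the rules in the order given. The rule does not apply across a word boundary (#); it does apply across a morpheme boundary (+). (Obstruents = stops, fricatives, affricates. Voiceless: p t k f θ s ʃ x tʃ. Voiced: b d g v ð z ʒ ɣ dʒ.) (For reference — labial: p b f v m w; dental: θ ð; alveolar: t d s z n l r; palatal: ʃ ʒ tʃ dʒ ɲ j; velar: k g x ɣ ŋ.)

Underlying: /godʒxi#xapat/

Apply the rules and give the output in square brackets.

Rule 1: /dʒ/ before /x/ (voiceless) → [tʃ]
After rule 1: gotʃxi#xapat
Rule 2: no segment meets the rule's conditions; no change.

[gotʃxi#xapat]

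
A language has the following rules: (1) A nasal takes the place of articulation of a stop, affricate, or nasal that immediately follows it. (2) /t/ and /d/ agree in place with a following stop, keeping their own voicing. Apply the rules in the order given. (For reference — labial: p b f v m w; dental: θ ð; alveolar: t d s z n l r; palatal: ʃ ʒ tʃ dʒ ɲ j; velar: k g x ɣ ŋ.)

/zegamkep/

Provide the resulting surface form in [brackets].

[zegaŋkep]

Rule 1: /m/ before /k/ (velar) → [ŋ]
After rule 1: zegaŋkep
Rule 2: no segment meets the rule's conditions; no change.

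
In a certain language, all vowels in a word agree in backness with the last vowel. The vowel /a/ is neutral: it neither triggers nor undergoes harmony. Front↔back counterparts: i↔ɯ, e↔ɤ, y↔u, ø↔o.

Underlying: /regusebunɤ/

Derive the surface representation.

/e/ harmonizes with /ɤ/ ([+back]) → [ɤ]
/e/ harmonizes with /ɤ/ ([+back]) → [ɤ]

[rɤgusɤbunɤ]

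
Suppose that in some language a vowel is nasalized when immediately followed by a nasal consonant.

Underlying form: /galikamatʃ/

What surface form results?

/a/ before nasal /m/ → [ã]

[galikãmatʃ]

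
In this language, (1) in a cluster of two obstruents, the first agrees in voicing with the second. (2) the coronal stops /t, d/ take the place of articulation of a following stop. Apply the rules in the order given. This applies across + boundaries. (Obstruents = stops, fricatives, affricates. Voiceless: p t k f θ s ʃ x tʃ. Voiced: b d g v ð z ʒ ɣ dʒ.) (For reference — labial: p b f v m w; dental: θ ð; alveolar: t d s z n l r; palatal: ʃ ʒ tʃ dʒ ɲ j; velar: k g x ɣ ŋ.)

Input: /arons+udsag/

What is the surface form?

[arons+utsag]

Rule 1: /d/ before /s/ (voiceless) → [t]
After rule 1: arons+utsag
Rule 2: no segment meets the rule's conditions; no change.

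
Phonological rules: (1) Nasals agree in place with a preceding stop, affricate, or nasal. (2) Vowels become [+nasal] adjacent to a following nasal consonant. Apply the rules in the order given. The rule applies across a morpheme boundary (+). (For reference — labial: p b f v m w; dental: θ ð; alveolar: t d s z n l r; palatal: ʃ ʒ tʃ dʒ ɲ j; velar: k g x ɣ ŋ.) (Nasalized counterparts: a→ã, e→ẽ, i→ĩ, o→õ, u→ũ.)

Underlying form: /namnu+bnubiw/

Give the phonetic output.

[nãmmu+bmubiw]

Rule 1: /n/ after /m/ (labial) → [m]
Rule 1: /n/ after /b/ (labial) → [m]
After rule 1: nammu+bmubiw
Rule 2: /a/ before nasal /m/ → [ã]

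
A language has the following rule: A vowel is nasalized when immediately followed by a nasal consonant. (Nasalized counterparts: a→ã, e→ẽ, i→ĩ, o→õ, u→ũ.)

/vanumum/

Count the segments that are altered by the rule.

3

/a/ before nasal /n/ → [ã]
/u/ before nasal /m/ → [ũ]
/u/ before nasal /m/ → [ũ]
3 segments change.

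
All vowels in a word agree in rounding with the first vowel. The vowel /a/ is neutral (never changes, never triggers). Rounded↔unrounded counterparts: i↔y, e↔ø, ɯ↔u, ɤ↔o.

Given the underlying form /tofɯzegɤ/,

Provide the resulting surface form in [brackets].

/ɯ/ harmonizes with /o/ ([+round]) → [u]
/e/ harmonizes with /o/ ([+round]) → [ø]
/ɤ/ harmonizes with /o/ ([+round]) → [o]

[tofuzøgo]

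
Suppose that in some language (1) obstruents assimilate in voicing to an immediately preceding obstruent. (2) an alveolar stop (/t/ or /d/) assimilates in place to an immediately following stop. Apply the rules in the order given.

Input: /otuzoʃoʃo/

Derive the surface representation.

[otuzoʃoʃo]

Rule 1: no segment meets the rule's conditions; no change.
After rule 1: otuzoʃoʃo
Rule 2: no segment meets the rule's conditions; no change.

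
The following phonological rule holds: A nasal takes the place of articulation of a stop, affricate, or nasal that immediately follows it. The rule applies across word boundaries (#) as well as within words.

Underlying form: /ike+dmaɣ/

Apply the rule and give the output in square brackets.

[ike+dmaɣ]

no segment meets the rule's conditions; no change.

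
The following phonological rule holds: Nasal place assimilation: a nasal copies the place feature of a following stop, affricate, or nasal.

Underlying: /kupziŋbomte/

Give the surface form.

[kupzimbonte]

/ŋ/ before /b/ (labial) → [m]
/m/ before /t/ (alveolar) → [n]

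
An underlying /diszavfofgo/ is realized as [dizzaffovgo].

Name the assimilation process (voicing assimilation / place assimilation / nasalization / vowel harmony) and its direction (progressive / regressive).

/s/→[z] /v/→[f] /f/→[v].
Each target copies a feature from the following segment, so the direction is regressive.

voicing assimilation, regressive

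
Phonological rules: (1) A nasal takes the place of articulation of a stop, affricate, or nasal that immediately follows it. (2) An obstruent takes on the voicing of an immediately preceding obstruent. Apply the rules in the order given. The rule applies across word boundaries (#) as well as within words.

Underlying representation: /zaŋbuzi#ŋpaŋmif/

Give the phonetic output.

[zambuzi#mpammif]

Rule 1: /ŋ/ before /b/ (labial) → [m]
Rule 1: /ŋ/ before /p/ (labial) → [m]
Rule 1: /ŋ/ before /m/ (labial) → [m]
After rule 1: zambuzi#mpammif
Rule 2: no segment meets the rule's conditions; no change.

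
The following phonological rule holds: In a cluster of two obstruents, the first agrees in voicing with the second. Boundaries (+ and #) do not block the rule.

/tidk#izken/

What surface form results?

[titk#isken]

/d/ before /k/ (voiceless) → [t]
/z/ before /k/ (voiceless) → [s]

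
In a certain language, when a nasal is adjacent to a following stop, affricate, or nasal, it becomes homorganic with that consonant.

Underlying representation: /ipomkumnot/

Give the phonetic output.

[ipoŋkunnot]

/m/ before /k/ (velar) → [ŋ]
/m/ before /n/ (alveolar) → [n]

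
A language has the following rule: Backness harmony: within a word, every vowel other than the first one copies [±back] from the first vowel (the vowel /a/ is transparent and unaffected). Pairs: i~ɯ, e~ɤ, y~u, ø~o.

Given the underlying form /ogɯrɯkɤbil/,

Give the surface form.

/i/ harmonizes with /o/ ([+back]) → [ɯ]

[ogɯrɯkɤbɯl]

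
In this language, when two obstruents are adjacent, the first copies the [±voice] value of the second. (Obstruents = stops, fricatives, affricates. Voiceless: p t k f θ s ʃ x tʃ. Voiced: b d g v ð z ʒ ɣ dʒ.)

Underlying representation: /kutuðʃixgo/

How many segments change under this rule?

2

/ð/ before /ʃ/ (voiceless) → [θ]
/x/ before /g/ (voiced) → [ɣ]
2 segments change.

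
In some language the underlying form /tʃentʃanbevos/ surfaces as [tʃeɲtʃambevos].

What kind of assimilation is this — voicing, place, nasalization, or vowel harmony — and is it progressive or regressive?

place assimilation, regressive

/n/→[ɲ] /n/→[m].
Each target copies a feature from the following segment, so the direction is regressive.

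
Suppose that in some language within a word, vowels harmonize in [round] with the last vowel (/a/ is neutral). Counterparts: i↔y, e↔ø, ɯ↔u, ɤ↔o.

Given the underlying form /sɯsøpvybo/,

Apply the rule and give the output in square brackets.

/ɯ/ harmonizes with /o/ ([+round]) → [u]

[susøpvybo]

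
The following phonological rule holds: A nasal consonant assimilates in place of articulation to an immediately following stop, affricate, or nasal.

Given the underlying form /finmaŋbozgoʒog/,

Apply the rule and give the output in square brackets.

/n/ before /m/ (labial) → [m]
/ŋ/ before /b/ (labial) → [m]

[fimmambozgoʒog]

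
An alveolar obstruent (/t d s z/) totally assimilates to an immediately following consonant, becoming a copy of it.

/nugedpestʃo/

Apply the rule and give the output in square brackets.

/d/ before /p/ → [p] (total assimilation)
/s/ before /tʃ/ → [tʃ] (total assimilation)

[nugeppetʃtʃo]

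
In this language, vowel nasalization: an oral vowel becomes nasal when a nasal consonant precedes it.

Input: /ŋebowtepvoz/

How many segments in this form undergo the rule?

/e/ after nasal /ŋ/ → [ẽ]
1 segment changes.

1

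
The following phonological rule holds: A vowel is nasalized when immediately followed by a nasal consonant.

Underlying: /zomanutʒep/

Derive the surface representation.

[zõmãnutʒep]

/o/ before nasal /m/ → [õ]
/a/ before nasal /n/ → [ã]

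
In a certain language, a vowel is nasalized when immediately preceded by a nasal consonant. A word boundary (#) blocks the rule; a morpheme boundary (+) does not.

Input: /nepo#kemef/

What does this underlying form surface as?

[nẽpo#kemẽf]

/e/ after nasal /n/ → [ẽ]
/e/ after nasal /m/ → [ẽ]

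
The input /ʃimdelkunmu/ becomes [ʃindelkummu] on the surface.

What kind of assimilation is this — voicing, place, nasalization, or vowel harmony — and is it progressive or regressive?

place assimilation, regressive

/m/→[n] /n/→[m].
Each target copies a feature from the following segment, so the direction is regressive.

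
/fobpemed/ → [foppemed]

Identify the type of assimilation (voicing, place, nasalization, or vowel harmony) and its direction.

voicing assimilation, regressive

/b/→[p].
Each target copies a feature from the following segment, so the direction is regressive.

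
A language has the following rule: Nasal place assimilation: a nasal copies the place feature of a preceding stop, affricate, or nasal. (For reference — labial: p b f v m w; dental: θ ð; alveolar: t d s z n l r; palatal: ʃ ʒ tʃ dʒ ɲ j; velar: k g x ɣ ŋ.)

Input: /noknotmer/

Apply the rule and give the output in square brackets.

/n/ after /k/ (velar) → [ŋ]
/m/ after /t/ (alveolar) → [n]

[nokŋotner]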